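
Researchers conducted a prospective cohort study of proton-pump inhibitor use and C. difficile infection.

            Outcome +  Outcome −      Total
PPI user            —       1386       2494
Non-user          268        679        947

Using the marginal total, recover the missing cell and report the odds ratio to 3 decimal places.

2.025

The missing cell is in the exposed row: 2494 − 1386 = 1108.
So a = 1108, b = 1386, c = 268, d = 679.
OR = (a·d)/(b·c) = (1108 × 679) / (1386 × 268) = 752332 / 371448 = 2.02540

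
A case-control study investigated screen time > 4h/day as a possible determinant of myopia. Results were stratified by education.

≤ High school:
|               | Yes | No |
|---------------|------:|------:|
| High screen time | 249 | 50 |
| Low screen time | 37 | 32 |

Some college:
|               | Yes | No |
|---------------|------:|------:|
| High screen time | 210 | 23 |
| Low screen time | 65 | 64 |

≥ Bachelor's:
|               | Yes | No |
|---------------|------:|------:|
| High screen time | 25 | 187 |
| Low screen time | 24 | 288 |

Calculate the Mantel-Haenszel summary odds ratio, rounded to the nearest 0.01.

OR_MH = Σ(aᵢdᵢ/nᵢ) / Σ(bᵢcᵢ/nᵢ), where nᵢ is the stratum total.
Stratum 1 (≤ High school): n = 368; a·d/n = 249·32/368 = 21.6522; b·c/n = 50·37/368 = 5.0272
Stratum 2 (Some college): n = 362; a·d/n = 210·64/362 = 37.1271; b·c/n = 23·65/362 = 4.1298
Stratum 3 (≥ Bachelor's): n = 524; a·d/n = 25·288/524 = 13.7405; b·c/n = 187·24/524 = 8.5649
OR_MH = (21.6522 + 37.1271 + 13.7405) / (5.0272 + 4.1298 + 8.5649) = 72.5197 / 17.7219 = 4.09210

4.09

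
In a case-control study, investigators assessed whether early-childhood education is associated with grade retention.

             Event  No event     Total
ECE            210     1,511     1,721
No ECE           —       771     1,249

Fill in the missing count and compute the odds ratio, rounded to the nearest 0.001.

The missing cell is in the unexposed row: 1249 − 771 = 478.
So a = 210, b = 1511, c = 478, d = 771.
OR = (a·d)/(b·c) = (210 × 771) / (1511 × 478) = 161910 / 722258 = 0.22417

0.224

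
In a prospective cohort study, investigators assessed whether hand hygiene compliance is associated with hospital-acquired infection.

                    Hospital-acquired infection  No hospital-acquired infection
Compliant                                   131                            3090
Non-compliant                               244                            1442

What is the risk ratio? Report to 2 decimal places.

Cells: a = 131, b = 3090, c = 244, d = 1442.
Risk in exposed = 131/3221 = 0.04067; risk in unexposed = 244/1686 = 0.14472.
RR = 0.04067 / 0.14472 = 0.28103
The risk is 72% lower among the exposed than among the unexposed.

0.28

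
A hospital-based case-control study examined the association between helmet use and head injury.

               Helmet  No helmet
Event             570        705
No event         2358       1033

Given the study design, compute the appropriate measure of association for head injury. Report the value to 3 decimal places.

0.354

Reading the table with exposure as columns: a = 570 (Helmet, case), b = 2358 (Helmet, non-case), c = 705 (No helmet, case), d = 1033.
This is a hospital-based case-control study: participants were sampled on outcome status, so risks in the source population cannot be estimated directly — relative risk is not valid here. The odds ratio is the appropriate measure.
OR = (a·d)/(b·c) = (570 × 1033) / (2358 × 705) = 588810 / 1662390 = 0.35419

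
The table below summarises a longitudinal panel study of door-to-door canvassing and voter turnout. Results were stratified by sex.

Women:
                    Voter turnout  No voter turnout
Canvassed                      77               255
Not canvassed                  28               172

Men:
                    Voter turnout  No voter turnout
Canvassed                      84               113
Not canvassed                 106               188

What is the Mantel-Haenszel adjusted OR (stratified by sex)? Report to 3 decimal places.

1.509

OR_MH = Σ(aᵢdᵢ/nᵢ) / Σ(bᵢcᵢ/nᵢ), where nᵢ is the stratum total.
Stratum 1 (Women): n = 532; a·d/n = 77·172/532 = 24.8947; b·c/n = 255·28/532 = 13.4211
Stratum 2 (Men): n = 491; a·d/n = 84·188/491 = 32.1629; b·c/n = 113·106/491 = 24.3951
OR_MH = (24.8947 + 32.1629) / (13.4211 + 24.3951) = 57.0577 / 37.8162 = 1.50882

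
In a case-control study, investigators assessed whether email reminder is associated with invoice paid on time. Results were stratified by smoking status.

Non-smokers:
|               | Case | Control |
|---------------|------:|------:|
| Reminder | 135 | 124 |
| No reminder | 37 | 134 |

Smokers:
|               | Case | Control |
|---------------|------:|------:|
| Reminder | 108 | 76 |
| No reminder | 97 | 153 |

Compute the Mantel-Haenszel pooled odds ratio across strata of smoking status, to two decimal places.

OR_MH = Σ(aᵢdᵢ/nᵢ) / Σ(bᵢcᵢ/nᵢ), where nᵢ is the stratum total.
Stratum 1 (Non-smokers): n = 430; a·d/n = 135·134/430 = 42.0698; b·c/n = 124·37/430 = 10.6698
Stratum 2 (Smokers): n = 434; a·d/n = 108·153/434 = 38.0737; b·c/n = 76·97/434 = 16.9862
OR_MH = (42.0698 + 38.0737) / (10.6698 + 16.9862) = 80.1435 / 27.6559 = 2.89788

2.90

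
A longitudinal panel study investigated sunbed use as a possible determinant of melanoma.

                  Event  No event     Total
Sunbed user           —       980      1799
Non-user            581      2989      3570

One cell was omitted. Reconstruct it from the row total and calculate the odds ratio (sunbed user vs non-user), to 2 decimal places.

4.30

The missing cell is in the exposed row: 1799 − 980 = 819.
So a = 819, b = 980, c = 581, d = 2989.
OR = (a·d)/(b·c) = (819 × 2989) / (980 × 581) = 2447991 / 569380 = 4.29940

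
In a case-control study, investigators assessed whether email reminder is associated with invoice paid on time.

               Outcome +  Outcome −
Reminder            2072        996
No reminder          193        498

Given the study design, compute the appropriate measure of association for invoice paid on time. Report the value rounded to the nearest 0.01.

Cells: a = 2072, b = 996, c = 193, d = 498.
This is a case-control study: participants were sampled on outcome status, so risks in the source population cannot be estimated directly — relative risk is not valid here. The odds ratio is the appropriate measure.
OR = (a·d)/(b·c) = (2072 × 498) / (996 × 193) = 1031856 / 192228 = 5.36788

5.37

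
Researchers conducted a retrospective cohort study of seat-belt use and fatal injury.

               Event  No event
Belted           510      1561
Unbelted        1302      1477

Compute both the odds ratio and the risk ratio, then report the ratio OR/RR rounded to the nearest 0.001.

Cells: a = 510, b = 1561, c = 1302, d = 1477.
OR = (510·1477)/(1561·1302) = 753270/2032422 = 0.37063
Risk in exposed = 510/2071 = 0.24626; risk in unexposed = 1302/2779 = 0.46851; RR = 0.52561
OR/RR = 0.37063 / 0.52561 = 0.70513
The outcome is not rare, so the OR lies further from 1 than the RR.

0.705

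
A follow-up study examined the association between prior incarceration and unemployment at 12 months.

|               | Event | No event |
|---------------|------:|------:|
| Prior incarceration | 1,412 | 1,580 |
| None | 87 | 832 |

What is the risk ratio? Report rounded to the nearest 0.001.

Cells: a = 1412, b = 1580, c = 87, d = 832.
Risk in exposed = 1412/2992 = 0.47193; risk in unexposed = 87/919 = 0.09467.
RR = 0.47193 / 0.09467 = 4.98505
The risk among the exposed is 4.99 times that among the unexposed.

4.985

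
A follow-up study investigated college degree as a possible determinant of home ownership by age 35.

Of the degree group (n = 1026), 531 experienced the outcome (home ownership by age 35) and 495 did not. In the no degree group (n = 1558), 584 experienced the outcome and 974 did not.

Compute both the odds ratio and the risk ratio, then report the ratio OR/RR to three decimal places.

From the description: a = 531, b = 495, c = 584, d = 974.
OR = (531·974)/(495·584) = 517194/289080 = 1.78910
Risk in exposed = 531/1026 = 0.51754; risk in unexposed = 584/1558 = 0.37484; RR = 1.38071
OR/RR = 1.78910 / 1.38071 = 1.29579
The outcome is not rare, so the OR lies further from 1 than the RR.

1.296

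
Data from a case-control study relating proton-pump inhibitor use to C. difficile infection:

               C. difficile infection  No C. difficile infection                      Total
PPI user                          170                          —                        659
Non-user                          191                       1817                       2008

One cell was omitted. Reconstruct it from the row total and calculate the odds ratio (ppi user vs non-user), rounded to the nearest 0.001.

3.307

The missing cell is in the exposed row: 659 − 170 = 489.
So a = 170, b = 489, c = 191, d = 1817.
OR = (a·d)/(b·c) = (170 × 1817) / (489 × 191) = 308890 / 93399 = 3.30721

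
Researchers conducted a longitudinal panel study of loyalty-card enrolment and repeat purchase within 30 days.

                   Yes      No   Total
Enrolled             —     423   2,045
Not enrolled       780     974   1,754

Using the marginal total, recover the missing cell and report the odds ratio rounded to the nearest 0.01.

The missing cell is in the exposed row: 2045 − 423 = 1622.
So a = 1622, b = 423, c = 780, d = 974.
OR = (a·d)/(b·c) = (1622 × 974) / (423 × 780) = 1579828 / 329940 = 4.78823

4.79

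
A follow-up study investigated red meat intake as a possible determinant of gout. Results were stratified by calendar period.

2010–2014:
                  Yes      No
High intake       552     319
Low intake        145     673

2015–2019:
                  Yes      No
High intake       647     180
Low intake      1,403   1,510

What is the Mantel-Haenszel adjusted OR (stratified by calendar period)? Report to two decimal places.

5.07

OR_MH = Σ(aᵢdᵢ/nᵢ) / Σ(bᵢcᵢ/nᵢ), where nᵢ is the stratum total.
Stratum 1 (2010–2014): n = 1689; a·d/n = 552·673/1689 = 219.9503; b·c/n = 319·145/1689 = 27.3860
Stratum 2 (2015–2019): n = 3740; a·d/n = 647·1510/3740 = 261.2219; b·c/n = 180·1403/3740 = 67.5241
OR_MH = (219.9503 + 261.2219) / (27.3860 + 67.5241) = 481.1722 / 94.9101 = 5.06977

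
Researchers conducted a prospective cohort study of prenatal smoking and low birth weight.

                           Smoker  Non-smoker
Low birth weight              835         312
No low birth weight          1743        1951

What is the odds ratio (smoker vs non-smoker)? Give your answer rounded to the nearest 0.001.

2.996

Reading the table with exposure as columns: a = 835 (Smoker, case), b = 1743 (Smoker, non-case), c = 312 (Non-smoker, case), d = 1951.
OR = (a·d)/(b·c) = (835 × 1951) / (1743 × 312) = 1629085 / 543816 = 2.99565
The odds of low birth weight are about 3.00 times as high in the smoker group.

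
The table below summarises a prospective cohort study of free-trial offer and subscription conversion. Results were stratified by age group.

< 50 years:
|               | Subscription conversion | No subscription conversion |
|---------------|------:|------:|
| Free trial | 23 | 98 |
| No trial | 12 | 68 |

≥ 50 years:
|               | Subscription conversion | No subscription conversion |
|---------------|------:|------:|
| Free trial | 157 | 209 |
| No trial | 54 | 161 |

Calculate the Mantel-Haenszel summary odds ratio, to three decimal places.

2.029

OR_MH = Σ(aᵢdᵢ/nᵢ) / Σ(bᵢcᵢ/nᵢ), where nᵢ is the stratum total.
Stratum 1 (< 50 years): n = 201; a·d/n = 23·68/201 = 7.7811; b·c/n = 98·12/201 = 5.8507
Stratum 2 (≥ 50 years): n = 581; a·d/n = 157·161/581 = 43.5060; b·c/n = 209·54/581 = 19.4251
OR_MH = (7.7811 + 43.5060) / (5.8507 + 19.4251) = 51.2871 / 25.2759 = 2.02909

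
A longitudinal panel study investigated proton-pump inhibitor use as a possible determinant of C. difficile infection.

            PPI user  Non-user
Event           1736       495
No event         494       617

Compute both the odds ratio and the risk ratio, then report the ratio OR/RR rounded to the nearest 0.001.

2.505

Reading the table with exposure as columns: a = 1736 (PPI user, case), b = 494 (PPI user, non-case), c = 495 (Non-user, case), d = 617.
OR = (1736·617)/(494·495) = 1071112/244530 = 4.38029
Risk in exposed = 1736/2230 = 0.77848; risk in unexposed = 495/1112 = 0.44514; RR = 1.74882
OR/RR = 4.38029 / 1.74882 = 2.50471
The outcome is not rare, so the OR lies further from 1 than the RR.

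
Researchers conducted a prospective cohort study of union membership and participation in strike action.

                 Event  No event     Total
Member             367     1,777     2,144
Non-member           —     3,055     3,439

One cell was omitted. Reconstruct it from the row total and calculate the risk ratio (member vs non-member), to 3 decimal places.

The missing cell is in the unexposed row: 3439 − 3055 = 384.
So a = 367, b = 1777, c = 384, d = 3055.
RR = [a/(a+b)] / [c/(c+d)] = (367/2144) / (384/3439) = 0.17118/0.11166 = 1.53300

1.533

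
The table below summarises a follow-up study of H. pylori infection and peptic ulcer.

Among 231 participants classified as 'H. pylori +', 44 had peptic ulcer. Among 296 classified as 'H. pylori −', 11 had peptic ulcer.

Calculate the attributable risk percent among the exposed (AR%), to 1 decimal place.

80.5

From the description: a = 44, b = 187, c = 11, d = 285.
Risk in exposed = 44/231 = 0.19048; risk in unexposed = 11/296 = 0.03716.
RR = 0.19048/0.03716 = 5.12554
AR% = (RR − 1)/RR × 100 = (5.12554 − 1)/5.12554 × 100 = 80.4899%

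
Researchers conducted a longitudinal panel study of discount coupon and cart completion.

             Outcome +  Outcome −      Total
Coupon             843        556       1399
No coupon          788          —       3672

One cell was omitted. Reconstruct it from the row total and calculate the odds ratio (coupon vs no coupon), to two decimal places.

5.55

The missing cell is in the unexposed row: 3672 − 788 = 2884.
So a = 843, b = 556, c = 788, d = 2884.
OR = (a·d)/(b·c) = (843 × 2884) / (556 × 788) = 2431212 / 438128 = 5.54909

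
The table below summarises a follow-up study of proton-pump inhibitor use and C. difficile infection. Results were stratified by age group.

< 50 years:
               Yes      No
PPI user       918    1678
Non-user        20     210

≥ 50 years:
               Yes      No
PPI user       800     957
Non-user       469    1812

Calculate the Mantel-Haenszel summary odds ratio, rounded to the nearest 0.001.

OR_MH = Σ(aᵢdᵢ/nᵢ) / Σ(bᵢcᵢ/nᵢ), where nᵢ is the stratum total.
Stratum 1 (< 50 years): n = 2826; a·d/n = 918·210/2826 = 68.2166; b·c/n = 1678·20/2826 = 11.8754
Stratum 2 (≥ 50 years): n = 4038; a·d/n = 800·1812/4038 = 358.9896; b·c/n = 957·469/4038 = 111.1523
OR_MH = (68.2166 + 358.9896) / (11.8754 + 111.1523) = 427.2062 / 123.0277 = 3.47244

3.472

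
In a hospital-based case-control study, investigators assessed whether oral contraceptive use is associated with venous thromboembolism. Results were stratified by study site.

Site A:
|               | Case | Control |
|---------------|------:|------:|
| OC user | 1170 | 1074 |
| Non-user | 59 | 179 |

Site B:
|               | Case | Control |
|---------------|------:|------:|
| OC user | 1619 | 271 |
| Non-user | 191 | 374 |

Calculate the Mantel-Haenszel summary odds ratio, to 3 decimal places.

OR_MH = Σ(aᵢdᵢ/nᵢ) / Σ(bᵢcᵢ/nᵢ), where nᵢ is the stratum total.
Stratum 1 (Site A): n = 2482; a·d/n = 1170·179/2482 = 84.3795; b·c/n = 1074·59/2482 = 25.5302
Stratum 2 (Site B): n = 2455; a·d/n = 1619·374/2455 = 246.6420; b·c/n = 271·191/2455 = 21.0839
OR_MH = (84.3795 + 246.6420) / (25.5302 + 21.0839) = 331.0215 / 46.6141 = 7.10131

7.101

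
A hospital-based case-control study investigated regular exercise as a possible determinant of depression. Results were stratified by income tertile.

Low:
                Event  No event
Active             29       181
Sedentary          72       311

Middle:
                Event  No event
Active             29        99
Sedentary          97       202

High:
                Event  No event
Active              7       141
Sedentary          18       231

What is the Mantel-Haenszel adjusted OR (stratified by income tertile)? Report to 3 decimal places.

OR_MH = Σ(aᵢdᵢ/nᵢ) / Σ(bᵢcᵢ/nᵢ), where nᵢ is the stratum total.
Stratum 1 (Low): n = 593; a·d/n = 29·311/593 = 15.2091; b·c/n = 181·72/593 = 21.9764
Stratum 2 (Middle): n = 427; a·d/n = 29·202/427 = 13.7190; b·c/n = 99·97/427 = 22.4895
Stratum 3 (High): n = 397; a·d/n = 7·231/397 = 4.0730; b·c/n = 141·18/397 = 6.3929
OR_MH = (15.2091 + 13.7190 + 4.0730) / (21.9764 + 22.4895 + 6.3929) = 33.0011 / 50.8588 = 0.64888

0.649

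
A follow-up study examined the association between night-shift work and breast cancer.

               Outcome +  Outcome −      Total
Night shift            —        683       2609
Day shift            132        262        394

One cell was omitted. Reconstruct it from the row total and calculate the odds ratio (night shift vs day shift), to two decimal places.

5.60

The missing cell is in the exposed row: 2609 − 683 = 1926.
So a = 1926, b = 683, c = 132, d = 262.
OR = (a·d)/(b·c) = (1926 × 262) / (683 × 132) = 504612 / 90156 = 5.59710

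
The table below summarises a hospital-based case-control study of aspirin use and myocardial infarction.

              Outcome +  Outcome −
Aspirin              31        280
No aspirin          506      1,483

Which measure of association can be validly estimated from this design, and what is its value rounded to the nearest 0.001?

Cells: a = 31, b = 280, c = 506, d = 1483.
This is a hospital-based case-control study: participants were sampled on outcome status, so risks in the source population cannot be estimated directly — relative risk is not valid here. The odds ratio is the appropriate measure.
OR = (a·d)/(b·c) = (31 × 1483) / (280 × 506) = 45973 / 141680 = 0.32448

0.324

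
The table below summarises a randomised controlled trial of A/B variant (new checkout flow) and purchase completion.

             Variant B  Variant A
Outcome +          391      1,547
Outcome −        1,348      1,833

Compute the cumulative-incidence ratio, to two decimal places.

0.49

Reading the table with exposure as columns: a = 391 (Variant B, case), b = 1348 (Variant B, non-case), c = 1547 (Variant A, case), d = 1833.
Risk in exposed = 391/1739 = 0.22484; risk in unexposed = 1547/3380 = 0.45769.
RR = 0.22484 / 0.45769 = 0.49125
The risk is 51% lower among the exposed than among the unexposed.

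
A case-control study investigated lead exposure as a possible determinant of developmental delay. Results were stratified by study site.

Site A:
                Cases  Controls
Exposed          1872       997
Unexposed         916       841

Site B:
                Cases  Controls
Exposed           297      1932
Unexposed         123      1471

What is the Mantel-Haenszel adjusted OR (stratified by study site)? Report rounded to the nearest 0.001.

1.751

OR_MH = Σ(aᵢdᵢ/nᵢ) / Σ(bᵢcᵢ/nᵢ), where nᵢ is the stratum total.
Stratum 1 (Site A): n = 4626; a·d/n = 1872·841/4626 = 340.3268; b·c/n = 997·916/4626 = 197.4172
Stratum 2 (Site B): n = 3823; a·d/n = 297·1471/3823 = 114.2786; b·c/n = 1932·123/3823 = 62.1596
OR_MH = (340.3268 + 114.2786) / (197.4172 + 62.1596) = 454.6054 / 259.5768 = 1.75133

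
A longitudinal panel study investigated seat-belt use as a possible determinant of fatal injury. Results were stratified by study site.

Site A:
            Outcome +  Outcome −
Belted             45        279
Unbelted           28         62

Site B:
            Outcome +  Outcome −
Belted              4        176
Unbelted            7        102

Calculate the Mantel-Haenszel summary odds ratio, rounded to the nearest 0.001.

0.352

OR_MH = Σ(aᵢdᵢ/nᵢ) / Σ(bᵢcᵢ/nᵢ), where nᵢ is the stratum total.
Stratum 1 (Site A): n = 414; a·d/n = 45·62/414 = 6.7391; b·c/n = 279·28/414 = 18.8696
Stratum 2 (Site B): n = 289; a·d/n = 4·102/289 = 1.4118; b·c/n = 176·7/289 = 4.2630
OR_MH = (6.7391 + 1.4118) / (18.8696 + 4.2630) = 8.1509 / 23.1325 = 0.35236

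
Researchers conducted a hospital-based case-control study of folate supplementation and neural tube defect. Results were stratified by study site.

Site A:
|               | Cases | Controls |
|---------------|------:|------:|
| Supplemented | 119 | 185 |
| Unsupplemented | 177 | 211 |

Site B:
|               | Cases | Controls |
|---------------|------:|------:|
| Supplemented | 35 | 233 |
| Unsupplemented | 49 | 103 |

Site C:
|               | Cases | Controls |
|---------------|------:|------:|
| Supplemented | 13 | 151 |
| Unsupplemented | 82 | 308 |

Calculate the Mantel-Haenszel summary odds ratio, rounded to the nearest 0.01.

OR_MH = Σ(aᵢdᵢ/nᵢ) / Σ(bᵢcᵢ/nᵢ), where nᵢ is the stratum total.
Stratum 1 (Site A): n = 692; a·d/n = 119·211/692 = 36.2847; b·c/n = 185·177/692 = 47.3194
Stratum 2 (Site B): n = 420; a·d/n = 35·103/420 = 8.5833; b·c/n = 233·49/420 = 27.1833
Stratum 3 (Site C): n = 554; a·d/n = 13·308/554 = 7.2274; b·c/n = 151·82/554 = 22.3502
OR_MH = (36.2847 + 8.5833 + 7.2274) / (47.3194 + 27.1833 + 22.3502) = 52.0955 / 96.8529 = 0.53788

0.54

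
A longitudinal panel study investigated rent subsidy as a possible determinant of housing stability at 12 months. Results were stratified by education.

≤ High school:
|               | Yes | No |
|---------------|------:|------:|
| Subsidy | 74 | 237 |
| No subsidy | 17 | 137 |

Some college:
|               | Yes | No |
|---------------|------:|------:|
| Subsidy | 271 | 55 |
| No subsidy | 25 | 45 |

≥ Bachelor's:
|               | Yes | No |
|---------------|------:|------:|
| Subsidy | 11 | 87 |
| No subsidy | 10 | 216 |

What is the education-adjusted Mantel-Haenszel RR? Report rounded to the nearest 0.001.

RR_MH = Σ(aᵢ·n₀ᵢ/nᵢ) / Σ(cᵢ·n₁ᵢ/nᵢ), with n₁ᵢ = aᵢ+bᵢ (exposed), n₀ᵢ = cᵢ+dᵢ (unexposed), nᵢ = n₁ᵢ+n₀ᵢ.
Stratum 1 (≤ High school): n₁ = 311, n₀ = 154, n = 465; a·n₀/n = 74·154/465 = 24.5075; c·n₁/n = 17·311/465 = 11.3699
Stratum 2 (Some college): n₁ = 326, n₀ = 70, n = 396; a·n₀/n = 271·70/396 = 47.9040; c·n₁/n = 25·326/396 = 20.5808
Stratum 3 (≥ Bachelor's): n₁ = 98, n₀ = 226, n = 324; a·n₀/n = 11·226/324 = 7.6728; c·n₁/n = 10·98/324 = 3.0247
RR_MH = (24.5075 + 47.9040 + 7.6728) / (11.3699 + 20.5808 + 3.0247) = 80.0844 / 34.9754 = 2.28974

2.290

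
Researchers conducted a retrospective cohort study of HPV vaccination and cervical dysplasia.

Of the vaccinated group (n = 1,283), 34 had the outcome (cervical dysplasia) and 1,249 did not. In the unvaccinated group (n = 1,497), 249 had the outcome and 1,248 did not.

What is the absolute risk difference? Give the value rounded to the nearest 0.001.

From the description: a = 34, b = 1249, c = 249, d = 1248.
Risk in exposed = 34/1283 = 0.026500; risk in unexposed = 249/1497 = 0.166333.
Risk difference = 0.026500 − 0.166333 = -0.139832

-0.140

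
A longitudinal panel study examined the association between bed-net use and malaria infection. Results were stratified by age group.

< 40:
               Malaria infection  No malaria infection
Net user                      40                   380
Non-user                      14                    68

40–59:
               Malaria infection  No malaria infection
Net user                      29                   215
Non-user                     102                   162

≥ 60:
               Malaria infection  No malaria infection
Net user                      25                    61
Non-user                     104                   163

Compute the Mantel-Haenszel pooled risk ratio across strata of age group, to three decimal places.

0.471

RR_MH = Σ(aᵢ·n₀ᵢ/nᵢ) / Σ(cᵢ·n₁ᵢ/nᵢ), with n₁ᵢ = aᵢ+bᵢ (exposed), n₀ᵢ = cᵢ+dᵢ (unexposed), nᵢ = n₁ᵢ+n₀ᵢ.
Stratum 1 (< 40): n₁ = 420, n₀ = 82, n = 502; a·n₀/n = 40·82/502 = 6.5339; c·n₁/n = 14·420/502 = 11.7131
Stratum 2 (40–59): n₁ = 244, n₀ = 264, n = 508; a·n₀/n = 29·264/508 = 15.0709; c·n₁/n = 102·244/508 = 48.9921
Stratum 3 (≥ 60): n₁ = 86, n₀ = 267, n = 353; a·n₀/n = 25·267/353 = 18.9093; c·n₁/n = 104·86/353 = 25.3371
RR_MH = (6.5339 + 15.0709 + 18.9093) / (11.7131 + 48.9921 + 25.3371) = 40.5141 / 86.0424 = 0.47086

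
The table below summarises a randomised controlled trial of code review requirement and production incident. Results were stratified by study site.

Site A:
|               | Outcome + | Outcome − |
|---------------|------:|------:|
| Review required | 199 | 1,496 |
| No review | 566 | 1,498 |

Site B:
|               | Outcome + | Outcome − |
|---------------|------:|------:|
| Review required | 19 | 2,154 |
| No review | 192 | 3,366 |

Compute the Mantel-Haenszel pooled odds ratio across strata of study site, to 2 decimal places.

0.30

OR_MH = Σ(aᵢdᵢ/nᵢ) / Σ(bᵢcᵢ/nᵢ), where nᵢ is the stratum total.
Stratum 1 (Site A): n = 3759; a·d/n = 199·1498/3759 = 79.3035; b·c/n = 1496·566/3759 = 225.2557
Stratum 2 (Site B): n = 5731; a·d/n = 19·3366/5731 = 11.1593; b·c/n = 2154·192/5731 = 72.1633
OR_MH = (79.3035 + 11.1593) / (225.2557 + 72.1633) = 90.4628 / 297.4190 = 0.30416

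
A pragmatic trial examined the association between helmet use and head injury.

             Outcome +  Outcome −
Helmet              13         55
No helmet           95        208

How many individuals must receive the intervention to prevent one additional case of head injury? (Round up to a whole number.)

Risk in treated group = 13/68 = 0.19118; risk in control = 95/303 = 0.31353.
Absolute risk reduction = 0.31353 − 0.19118 = 0.12235
NNT = 1 / ARR = 1 / 0.12235 = 8.173 → round up → 9

9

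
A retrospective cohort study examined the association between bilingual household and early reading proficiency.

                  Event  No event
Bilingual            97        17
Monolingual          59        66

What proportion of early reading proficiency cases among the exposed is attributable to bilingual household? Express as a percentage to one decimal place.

44.5

Cells: a = 97, b = 17, c = 59, d = 66.
Risk in exposed = 97/114 = 0.85088; risk in unexposed = 59/125 = 0.47200.
RR = 0.85088/0.47200 = 1.80271
AR% = (RR − 1)/RR × 100 = (1.80271 − 1)/1.80271 × 100 = 44.5278%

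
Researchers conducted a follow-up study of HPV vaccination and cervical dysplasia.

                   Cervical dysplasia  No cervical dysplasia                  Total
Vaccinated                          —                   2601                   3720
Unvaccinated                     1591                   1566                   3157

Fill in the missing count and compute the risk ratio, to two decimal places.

0.60

The missing cell is in the exposed row: 3720 − 2601 = 1119.
So a = 1119, b = 2601, c = 1591, d = 1566.
RR = [a/(a+b)] / [c/(c+d)] = (1119/3720) / (1591/3157) = 0.30081/0.50396 = 0.59689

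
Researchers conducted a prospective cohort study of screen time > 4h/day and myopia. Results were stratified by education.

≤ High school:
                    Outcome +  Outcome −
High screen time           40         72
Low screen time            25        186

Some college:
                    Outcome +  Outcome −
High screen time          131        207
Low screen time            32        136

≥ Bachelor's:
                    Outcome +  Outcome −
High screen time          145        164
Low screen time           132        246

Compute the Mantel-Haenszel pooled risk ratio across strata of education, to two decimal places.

1.67

RR_MH = Σ(aᵢ·n₀ᵢ/nᵢ) / Σ(cᵢ·n₁ᵢ/nᵢ), with n₁ᵢ = aᵢ+bᵢ (exposed), n₀ᵢ = cᵢ+dᵢ (unexposed), nᵢ = n₁ᵢ+n₀ᵢ.
Stratum 1 (≤ High school): n₁ = 112, n₀ = 211, n = 323; a·n₀/n = 40·211/323 = 26.1300; c·n₁/n = 25·112/323 = 8.6687
Stratum 2 (Some college): n₁ = 338, n₀ = 168, n = 506; a·n₀/n = 131·168/506 = 43.4941; c·n₁/n = 32·338/506 = 21.3755
Stratum 3 (≥ Bachelor's): n₁ = 309, n₀ = 378, n = 687; a·n₀/n = 145·378/687 = 79.7817; c·n₁/n = 132·309/687 = 59.3712
RR_MH = (26.1300 + 43.4941 + 79.7817) / (8.6687 + 21.3755 + 59.3712) = 149.4058 / 89.4154 = 1.67092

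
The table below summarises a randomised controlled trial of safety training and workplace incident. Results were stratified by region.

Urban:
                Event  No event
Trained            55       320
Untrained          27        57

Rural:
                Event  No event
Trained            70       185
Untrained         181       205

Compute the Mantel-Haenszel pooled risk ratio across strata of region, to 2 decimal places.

RR_MH = Σ(aᵢ·n₀ᵢ/nᵢ) / Σ(cᵢ·n₁ᵢ/nᵢ), with n₁ᵢ = aᵢ+bᵢ (exposed), n₀ᵢ = cᵢ+dᵢ (unexposed), nᵢ = n₁ᵢ+n₀ᵢ.
Stratum 1 (Urban): n₁ = 375, n₀ = 84, n = 459; a·n₀/n = 55·84/459 = 10.0654; c·n₁/n = 27·375/459 = 22.0588
Stratum 2 (Rural): n₁ = 255, n₀ = 386, n = 641; a·n₀/n = 70·386/641 = 42.1529; c·n₁/n = 181·255/641 = 72.0047
RR_MH = (10.0654 + 42.1529) / (22.0588 + 72.0047) = 52.2182 / 94.0635 = 0.55514

0.56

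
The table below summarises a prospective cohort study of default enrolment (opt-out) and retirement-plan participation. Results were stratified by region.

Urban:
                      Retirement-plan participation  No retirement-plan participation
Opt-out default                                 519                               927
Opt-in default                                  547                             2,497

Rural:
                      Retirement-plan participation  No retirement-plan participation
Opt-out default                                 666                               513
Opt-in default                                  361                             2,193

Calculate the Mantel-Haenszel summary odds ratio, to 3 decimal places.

OR_MH = Σ(aᵢdᵢ/nᵢ) / Σ(bᵢcᵢ/nᵢ), where nᵢ is the stratum total.
Stratum 1 (Urban): n = 4490; a·d/n = 519·2497/4490 = 288.6287; b·c/n = 927·547/4490 = 112.9330
Stratum 2 (Rural): n = 3733; a·d/n = 666·2193/3733 = 391.2505; b·c/n = 513·361/3733 = 49.6097
OR_MH = (288.6287 + 391.2505) / (112.9330 + 49.6097) = 679.8792 / 162.5427 = 4.18277

4.183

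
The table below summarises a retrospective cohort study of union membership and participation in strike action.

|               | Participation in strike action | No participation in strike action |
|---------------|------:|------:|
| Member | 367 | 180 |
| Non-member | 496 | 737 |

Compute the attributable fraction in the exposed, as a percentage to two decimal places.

Cells: a = 367, b = 180, c = 496, d = 737.
Risk in exposed = 367/547 = 0.67093; risk in unexposed = 496/1233 = 0.40227.
RR = 0.67093/0.40227 = 1.66786
AR% = (RR − 1)/RR × 100 = (1.66786 − 1)/1.66786 × 100 = 40.0430%

40.04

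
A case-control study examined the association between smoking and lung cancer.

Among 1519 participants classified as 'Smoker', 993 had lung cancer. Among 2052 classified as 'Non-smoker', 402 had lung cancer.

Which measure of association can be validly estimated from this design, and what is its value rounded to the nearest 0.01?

7.75

From the description: a = 993, b = 526, c = 402, d = 1650.
This is a case-control study: participants were sampled on outcome status, so risks in the source population cannot be estimated directly — relative risk is not valid here. The odds ratio is the appropriate measure.
OR = (a·d)/(b·c) = (993 × 1650) / (526 × 402) = 1638450 / 211452 = 7.74857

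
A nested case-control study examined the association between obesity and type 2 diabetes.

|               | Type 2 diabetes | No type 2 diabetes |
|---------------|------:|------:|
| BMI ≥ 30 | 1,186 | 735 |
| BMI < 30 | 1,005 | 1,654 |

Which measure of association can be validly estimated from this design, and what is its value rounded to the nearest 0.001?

Cells: a = 1186, b = 735, c = 1005, d = 1654.
This is a nested case-control study: participants were sampled on outcome status, so risks in the source population cannot be estimated directly — relative risk is not valid here. The odds ratio is the appropriate measure.
OR = (a·d)/(b·c) = (1186 × 1654) / (735 × 1005) = 1961644 / 738675 = 2.65563

2.656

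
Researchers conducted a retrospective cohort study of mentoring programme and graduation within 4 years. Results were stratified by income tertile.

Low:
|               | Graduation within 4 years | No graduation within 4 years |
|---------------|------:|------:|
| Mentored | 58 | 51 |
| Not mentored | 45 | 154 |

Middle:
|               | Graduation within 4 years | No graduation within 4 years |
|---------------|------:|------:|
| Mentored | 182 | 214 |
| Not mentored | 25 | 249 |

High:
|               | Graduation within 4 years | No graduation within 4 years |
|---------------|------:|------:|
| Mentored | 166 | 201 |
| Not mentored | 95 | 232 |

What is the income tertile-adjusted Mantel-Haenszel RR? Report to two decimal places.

2.35

RR_MH = Σ(aᵢ·n₀ᵢ/nᵢ) / Σ(cᵢ·n₁ᵢ/nᵢ), with n₁ᵢ = aᵢ+bᵢ (exposed), n₀ᵢ = cᵢ+dᵢ (unexposed), nᵢ = n₁ᵢ+n₀ᵢ.
Stratum 1 (Low): n₁ = 109, n₀ = 199, n = 308; a·n₀/n = 58·199/308 = 37.4740; c·n₁/n = 45·109/308 = 15.9253
Stratum 2 (Middle): n₁ = 396, n₀ = 274, n = 670; a·n₀/n = 182·274/670 = 74.4299; c·n₁/n = 25·396/670 = 14.7761
Stratum 3 (High): n₁ = 367, n₀ = 327, n = 694; a·n₀/n = 166·327/694 = 78.2161; c·n₁/n = 95·367/694 = 50.2378
RR_MH = (37.4740 + 74.4299 + 78.2161) / (15.9253 + 14.7761 + 50.2378) = 190.1200 / 80.9392 = 2.34892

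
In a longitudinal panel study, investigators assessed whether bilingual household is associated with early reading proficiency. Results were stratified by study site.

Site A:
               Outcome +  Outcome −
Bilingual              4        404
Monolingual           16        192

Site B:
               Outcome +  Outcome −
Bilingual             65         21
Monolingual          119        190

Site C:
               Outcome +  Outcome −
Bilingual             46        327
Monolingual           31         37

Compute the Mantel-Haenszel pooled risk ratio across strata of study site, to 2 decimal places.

0.95

RR_MH = Σ(aᵢ·n₀ᵢ/nᵢ) / Σ(cᵢ·n₁ᵢ/nᵢ), with n₁ᵢ = aᵢ+bᵢ (exposed), n₀ᵢ = cᵢ+dᵢ (unexposed), nᵢ = n₁ᵢ+n₀ᵢ.
Stratum 1 (Site A): n₁ = 408, n₀ = 208, n = 616; a·n₀/n = 4·208/616 = 1.3506; c·n₁/n = 16·408/616 = 10.5974
Stratum 2 (Site B): n₁ = 86, n₀ = 309, n = 395; a·n₀/n = 65·309/395 = 50.8481; c·n₁/n = 119·86/395 = 25.9089
Stratum 3 (Site C): n₁ = 373, n₀ = 68, n = 441; a·n₀/n = 46·68/441 = 7.0930; c·n₁/n = 31·373/441 = 26.2200
RR_MH = (1.3506 + 50.8481 + 7.0930) / (10.5974 + 25.9089 + 26.2200) = 59.2917 / 62.7262 = 0.94525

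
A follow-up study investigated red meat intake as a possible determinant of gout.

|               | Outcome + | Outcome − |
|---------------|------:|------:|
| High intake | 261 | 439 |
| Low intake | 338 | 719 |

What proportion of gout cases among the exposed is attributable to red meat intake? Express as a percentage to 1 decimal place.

14.2

Cells: a = 261, b = 439, c = 338, d = 719.
Risk in exposed = 261/700 = 0.37286; risk in unexposed = 338/1057 = 0.31977.
RR = 0.37286/0.31977 = 1.16601
AR% = (RR − 1)/RR × 100 = (1.16601 − 1)/1.16601 × 100 = 14.2371%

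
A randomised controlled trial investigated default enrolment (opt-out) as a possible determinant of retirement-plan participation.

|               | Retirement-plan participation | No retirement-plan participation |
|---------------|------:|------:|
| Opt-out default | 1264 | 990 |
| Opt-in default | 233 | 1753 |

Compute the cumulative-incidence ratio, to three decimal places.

4.780

Cells: a = 1264, b = 990, c = 233, d = 1753.
Risk in exposed = 1264/2254 = 0.56078; risk in unexposed = 233/1986 = 0.11732.
RR = 0.56078 / 0.11732 = 4.77987
The risk among the exposed is 4.78 times that among the unexposed.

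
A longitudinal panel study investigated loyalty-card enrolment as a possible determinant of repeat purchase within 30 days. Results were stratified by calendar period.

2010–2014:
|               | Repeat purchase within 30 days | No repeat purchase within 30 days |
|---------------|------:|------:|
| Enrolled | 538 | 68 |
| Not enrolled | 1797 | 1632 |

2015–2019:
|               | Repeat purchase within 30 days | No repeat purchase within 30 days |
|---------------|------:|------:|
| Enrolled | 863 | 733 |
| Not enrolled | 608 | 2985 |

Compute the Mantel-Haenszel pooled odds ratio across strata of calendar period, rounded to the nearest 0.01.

OR_MH = Σ(aᵢdᵢ/nᵢ) / Σ(bᵢcᵢ/nᵢ), where nᵢ is the stratum total.
Stratum 1 (2010–2014): n = 4035; a·d/n = 538·1632/4035 = 217.6000; b·c/n = 68·1797/4035 = 30.2840
Stratum 2 (2015–2019): n = 5189; a·d/n = 863·2985/5189 = 496.4454; b·c/n = 733·608/5189 = 85.8863
OR_MH = (217.6000 + 496.4454) / (30.2840 + 85.8863) = 714.0454 / 116.1703 = 6.14654

6.15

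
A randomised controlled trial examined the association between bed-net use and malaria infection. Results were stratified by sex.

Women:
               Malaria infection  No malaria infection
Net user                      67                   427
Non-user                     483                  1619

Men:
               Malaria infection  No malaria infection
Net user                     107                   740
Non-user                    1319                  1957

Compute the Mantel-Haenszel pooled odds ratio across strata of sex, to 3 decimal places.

0.293

OR_MH = Σ(aᵢdᵢ/nᵢ) / Σ(bᵢcᵢ/nᵢ), where nᵢ is the stratum total.
Stratum 1 (Women): n = 2596; a·d/n = 67·1619/2596 = 41.7847; b·c/n = 427·483/2596 = 79.4457
Stratum 2 (Men): n = 4123; a·d/n = 107·1957/4123 = 50.7880; b·c/n = 740·1319/4123 = 236.7354
OR_MH = (41.7847 + 50.7880) / (79.4457 + 236.7354) = 92.5727 / 316.1811 = 0.29278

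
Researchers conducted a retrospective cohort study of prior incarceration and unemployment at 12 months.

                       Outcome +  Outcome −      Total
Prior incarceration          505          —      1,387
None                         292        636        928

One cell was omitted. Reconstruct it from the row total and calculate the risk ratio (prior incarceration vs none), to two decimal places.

1.16

The missing cell is in the exposed row: 1387 − 505 = 882.
So a = 505, b = 882, c = 292, d = 636.
RR = [a/(a+b)] / [c/(c+d)] = (505/1387) / (292/928) = 0.36410/0.31466 = 1.15712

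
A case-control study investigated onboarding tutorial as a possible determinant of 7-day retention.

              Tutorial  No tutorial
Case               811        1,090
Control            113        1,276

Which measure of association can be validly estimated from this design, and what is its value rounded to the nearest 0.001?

8.402

Reading the table with exposure as columns: a = 811 (Tutorial, case), b = 113 (Tutorial, non-case), c = 1090 (No tutorial, case), d = 1276.
This is a case-control study: participants were sampled on outcome status, so risks in the source population cannot be estimated directly — relative risk is not valid here. The odds ratio is the appropriate measure.
OR = (a·d)/(b·c) = (811 × 1276) / (113 × 1090) = 1034836 / 123170 = 8.40169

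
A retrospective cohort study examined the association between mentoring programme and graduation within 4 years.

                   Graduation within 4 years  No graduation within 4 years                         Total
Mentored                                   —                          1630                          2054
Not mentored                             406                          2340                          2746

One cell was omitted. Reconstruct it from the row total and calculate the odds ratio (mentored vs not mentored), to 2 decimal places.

The missing cell is in the exposed row: 2054 − 1630 = 424.
So a = 424, b = 1630, c = 406, d = 2340.
OR = (a·d)/(b·c) = (424 × 2340) / (1630 × 406) = 992160 / 661780 = 1.49923

1.50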